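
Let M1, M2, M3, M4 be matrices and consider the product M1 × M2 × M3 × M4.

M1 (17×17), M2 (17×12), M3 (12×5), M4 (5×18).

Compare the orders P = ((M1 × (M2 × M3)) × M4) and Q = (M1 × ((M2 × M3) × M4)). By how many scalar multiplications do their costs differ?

Order P = ((M1 × (M2 × M3)) × M4): (M2 × M3): 17×12 by 12×5 → 17×5, cost 17·12·5 = 1020; (M1 × (M2 × M3)): 17×17 by 17×5 → 17×5, cost 17·17·5 = 1445; cumulative 2465; ((M1 × (M2 × M3)) × M4): 17×5 by 5×18 → 17×18, cost 17·5·18 = 1530; cumulative 3995. Total 3995.
Order Q = (M1 × ((M2 × M3) × M4)): (M2 × M3): 17×12 by 12×5 → 17×5, cost 17·12·5 = 1020; ((M2 × M3) × M4): 17×5 by 5×18 → 17×18, cost 17·5·18 = 1530; cumulative 2550; (M1 × ((M2 × M3) × M4)): 17×17 by 17×18 → 17×18, cost 17·17·18 = 5202; cumulative 7752. Total 7752.
Difference: |3995 − 7752| = 3757.

3757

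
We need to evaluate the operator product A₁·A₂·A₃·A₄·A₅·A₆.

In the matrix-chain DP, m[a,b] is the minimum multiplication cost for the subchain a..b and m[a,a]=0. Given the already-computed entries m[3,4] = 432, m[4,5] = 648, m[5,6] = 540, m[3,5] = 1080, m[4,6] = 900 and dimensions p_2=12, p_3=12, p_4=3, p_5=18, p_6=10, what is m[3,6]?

1332

m[3,6] = min over k∈[3,5] of m[3,k]+m[k+1,6]+p_{2}·p_k·p_{6}.
k=3: 0 + 900 + 12·12·10 = 2340; k=4: 432 + 540 + 12·3·10 = 1332; k=5: 1080 + 0 + 12·18·10 = 3240.
Minimum: 1332 at k=4.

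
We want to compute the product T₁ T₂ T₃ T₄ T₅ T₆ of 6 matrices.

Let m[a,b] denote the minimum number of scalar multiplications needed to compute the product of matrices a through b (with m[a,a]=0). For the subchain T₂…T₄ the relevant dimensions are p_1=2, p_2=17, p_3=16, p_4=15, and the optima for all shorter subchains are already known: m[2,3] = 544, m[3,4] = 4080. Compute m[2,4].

1024

m[2,4] = min over k∈[2,3] of m[2,k]+m[k+1,4]+p_{1}·p_k·p_{4}.
k=2: 0 + 4080 + 2·17·15 = 4590; k=3: 544 + 0 + 2·16·15 = 1024.
Minimum: 1024 at k=3.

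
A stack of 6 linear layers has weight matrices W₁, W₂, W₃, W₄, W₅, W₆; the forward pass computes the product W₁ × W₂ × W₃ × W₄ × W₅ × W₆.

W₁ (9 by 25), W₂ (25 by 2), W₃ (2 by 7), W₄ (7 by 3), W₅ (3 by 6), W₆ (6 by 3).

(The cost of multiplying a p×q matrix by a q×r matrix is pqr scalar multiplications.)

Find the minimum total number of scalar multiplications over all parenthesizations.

Adjacent pairs: W₁W₂ = 9·25·2 = 450; W₂W₃ = 25·2·7 = 350; W₃W₄ = 2·7·3 = 42; W₄W₅ = 7·3·6 = 126; W₅W₆ = 3·6·3 = 54.
Length 3: W₁..W₃: k=1: 0+350+9·25·7=1925; k=2: 450+0+9·2·7=576 → min 576 | W₂..W₄: k=2: 0+42+25·2·3=192; k=3: 350+0+25·7·3=875 → min 192 | W₃..W₅: k=3: 0+126+2·7·6=210; k=4: 42+0+2·3·6=78 → min 78 | W₄..W₆: k=4: 0+54+7·3·3=117; k=5: 126+0+7·6·3=252 → min 117.
Length 4: W₁..W₄: k=1: 0+192+9·25·3=867; k=2: 450+42+9·2·3=546; k=3: 576+0+9·7·3=765 → min 546 | W₂..W₅: k=2: 0+78+25·2·6=378; k=3: 350+126+25·7·6=1526; k=4: 192+0+25·3·6=642 → min 378 | W₃..W₆: k=3: 0+117+2·7·3=159; k=4: 42+54+2·3·3=114; k=5: 78+0+2·6·3=114 → min 114.
Length 5: W₁..W₅: k=1: 0+378+9·25·6=1728; k=2: 450+78+9·2·6=636; k=3: 576+126+9·7·6=1080; k=4: 546+0+9·3·6=708 → min 636 | W₂..W₆: k=2: 0+114+25·2·3=264; k=3: 350+117+25·7·3=992; k=4: 192+54+25·3·3=471; k=5: 378+0+25·6·3=828 → min 264.
Length 6: W₁..W₆: k=1: 0+264+9·25·3=939; k=2: 450+114+9·2·3=618; k=3: 576+117+9·7·3=882; k=4: 546+54+9·3·3=681; k=5: 636+0+9·6·3=798 → min 618.
Optimal order: ((W₁ × W₂) × ((W₃ × W₄) × (W₅ × W₆))) with cost 618.

618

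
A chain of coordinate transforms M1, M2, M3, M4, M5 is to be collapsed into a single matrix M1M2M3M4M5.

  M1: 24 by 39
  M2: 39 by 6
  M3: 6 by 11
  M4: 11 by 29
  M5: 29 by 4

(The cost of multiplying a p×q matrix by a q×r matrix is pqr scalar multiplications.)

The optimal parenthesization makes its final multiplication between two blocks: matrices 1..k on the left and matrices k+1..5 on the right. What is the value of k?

Adjacent pairs: M1M2 = 24·39·6 = 5616; M2M3 = 39·6·11 = 2574; M3M4 = 6·11·29 = 1914; M4M5 = 11·29·4 = 1276.
Length 3: M1..M3: k=1: 0+2574+24·39·11=12870; k=2: 5616+0+24·6·11=7200 → min 7200 | M2..M4: k=2: 0+1914+39·6·29=8700; k=3: 2574+0+39·11·29=15015 → min 8700 | M3..M5: k=3: 0+1276+6·11·4=1540; k=4: 1914+0+6·29·4=2610 → min 1540.
Length 4: M1..M4: k=1: 0+8700+24·39·29=35844; k=2: 5616+1914+24·6·29=11706; k=3: 7200+0+24·11·29=14856 → min 11706 | M2..M5: k=2: 0+1540+39·6·4=2476; k=3: 2574+1276+39·11·4=5566; k=4: 8700+0+39·29·4=13224 → min 2476.
Top-level splits: k=1: (M1..M1)·(M2..M5) → 0+2476+24·39·4 = 6220; k=2: (M1..M2)·(M3..M5) → 5616+1540+24·6·4 = 7732; k=3: (M1..M3)·(M4..M5) → 7200+1276+24·11·4 = 9532; k=4: (M1..M4)·(M5..M5) → 11706+0+24·29·4 = 14490.
Best split is after M1, i.e. k = 1.

1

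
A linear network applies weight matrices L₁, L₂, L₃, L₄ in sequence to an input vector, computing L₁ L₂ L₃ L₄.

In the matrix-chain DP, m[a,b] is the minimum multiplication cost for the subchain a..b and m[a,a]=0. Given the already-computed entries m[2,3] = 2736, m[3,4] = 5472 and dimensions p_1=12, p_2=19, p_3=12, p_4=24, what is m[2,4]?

m[2,4] = min over k∈[2,3] of m[2,k]+m[k+1,4]+p_{1}·p_k·p_{4}.
k=2: 0 + 5472 + 12·19·24 = 10944; k=3: 2736 + 0 + 12·12·24 = 6192.
Minimum: 6192 at k=3.

6192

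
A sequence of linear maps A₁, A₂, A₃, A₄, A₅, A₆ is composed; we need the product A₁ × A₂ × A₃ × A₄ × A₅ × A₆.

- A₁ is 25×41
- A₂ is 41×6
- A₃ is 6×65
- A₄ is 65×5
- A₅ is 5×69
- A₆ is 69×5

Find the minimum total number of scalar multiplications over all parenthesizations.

10180

Adjacent pairs: A₁A₂ = 25·41·6 = 6150; A₂A₃ = 41·6·65 = 15990; A₃A₄ = 6·65·5 = 1950; A₄A₅ = 65·5·69 = 22425; A₅A₆ = 5·69·5 = 1725.
Length 3: A₁..A₃: k=1: 0+15990+25·41·65=82615; k=2: 6150+0+25·6·65=15900 → min 15900 | A₂..A₄: k=2: 0+1950+41·6·5=3180; k=3: 15990+0+41·65·5=29315 → min 3180 | A₃..A₅: k=3: 0+22425+6·65·69=49335; k=4: 1950+0+6·5·69=4020 → min 4020 | A₄..A₆: k=4: 0+1725+65·5·5=3350; k=5: 22425+0+65·69·5=44850 → min 3350.
Length 4: A₁..A₄: k=1: 0+3180+25·41·5=8305; k=2: 6150+1950+25·6·5=8850; k=3: 15900+0+25·65·5=24025 → min 8305 | A₂..A₅: k=2: 0+4020+41·6·69=20994; k=3: 15990+22425+41·65·69=222300; k=4: 3180+0+41·5·69=17325 → min 17325 | A₃..A₆: k=3: 0+3350+6·65·5=5300; k=4: 1950+1725+6·5·5=3825; k=5: 4020+0+6·69·5=6090 → min 3825.
Length 5: A₁..A₅: k=1: 0+17325+25·41·69=88050; k=2: 6150+4020+25·6·69=20520; k=3: 15900+22425+25·65·69=150450; k=4: 8305+0+25·5·69=16930 → min 16930 | A₂..A₆: k=2: 0+3825+41·6·5=5055; k=3: 15990+3350+41·65·5=32665; k=4: 3180+1725+41·5·5=5930; k=5: 17325+0+41·69·5=31470 → min 5055.
Length 6: A₁..A₆: k=1: 0+5055+25·41·5=10180; k=2: 6150+3825+25·6·5=10725; k=3: 15900+3350+25·65·5=27375; k=4: 8305+1725+25·5·5=10655; k=5: 16930+0+25·69·5=25555 → min 10180.
Optimal order: (A₁ × (A₂ × ((A₃ × A₄) × (A₅ × A₆)))) with cost 10180.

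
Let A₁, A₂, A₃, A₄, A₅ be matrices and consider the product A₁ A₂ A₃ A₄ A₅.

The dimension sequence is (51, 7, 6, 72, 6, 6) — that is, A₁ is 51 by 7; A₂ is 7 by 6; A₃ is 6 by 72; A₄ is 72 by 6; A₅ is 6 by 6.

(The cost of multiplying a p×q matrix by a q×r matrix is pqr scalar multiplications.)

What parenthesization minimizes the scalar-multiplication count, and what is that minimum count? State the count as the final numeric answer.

Adjacent pairs: A₁A₂ = 51·7·6 = 2142; A₂A₃ = 7·6·72 = 3024; A₃A₄ = 6·72·6 = 2592; A₄A₅ = 72·6·6 = 2592.
Length 3: A₁..A₃: k=1: 0+3024+51·7·72=28728; k=2: 2142+0+51·6·72=24174 → min 24174 | A₂..A₄: k=2: 0+2592+7·6·6=2844; k=3: 3024+0+7·72·6=6048 → min 2844 | A₃..A₅: k=3: 0+2592+6·72·6=5184; k=4: 2592+0+6·6·6=2808 → min 2808.
Length 4: A₁..A₄: k=1: 0+2844+51·7·6=4986; k=2: 2142+2592+51·6·6=6570; k=3: 24174+0+51·72·6=46206 → min 4986 | A₂..A₅: k=2: 0+2808+7·6·6=3060; k=3: 3024+2592+7·72·6=8640; k=4: 2844+0+7·6·6=3096 → min 3060.
Length 5: A₁..A₅: k=1: 0+3060+51·7·6=5202; k=2: 2142+2808+51·6·6=6786; k=3: 24174+2592+51·72·6=48798; k=4: 4986+0+51·6·6=6822 → min 5202.
Optimal parenthesization: (A₁ (A₂ ((A₃ A₄) A₅))) with cost 5202.

5202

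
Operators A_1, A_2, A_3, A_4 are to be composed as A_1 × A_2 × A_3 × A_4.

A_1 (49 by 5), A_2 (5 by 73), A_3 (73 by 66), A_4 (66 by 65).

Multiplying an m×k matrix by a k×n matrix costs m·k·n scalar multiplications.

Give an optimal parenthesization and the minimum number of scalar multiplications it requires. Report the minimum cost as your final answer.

Adjacent pairs: A_1A_2 = 49·5·73 = 17885; A_2A_3 = 5·73·66 = 24090; A_3A_4 = 73·66·65 = 313170.
Length 3: A_1..A_3: k=1: 0+24090+49·5·66=40260; k=2: 17885+0+49·73·66=253967 → min 40260 | A_2..A_4: k=2: 0+313170+5·73·65=336895; k=3: 24090+0+5·66·65=45540 → min 45540.
Length 4: A_1..A_4: k=1: 0+45540+49·5·65=61465; k=2: 17885+313170+49·73·65=563560; k=3: 40260+0+49·66·65=250470 → min 61465.
Optimal parenthesization: (A_1 × ((A_2 × A_3) × A_4)) with cost 61465.

61465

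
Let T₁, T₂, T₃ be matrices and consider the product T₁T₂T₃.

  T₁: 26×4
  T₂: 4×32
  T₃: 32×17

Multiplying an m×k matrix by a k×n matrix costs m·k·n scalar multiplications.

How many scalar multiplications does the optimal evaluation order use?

Order (T₁(T₂T₃)): (T₂T₃): 4×32 by 32×17 → 4×17, cost 4·32·17 = 2176; (T₁(T₂T₃)): 26×4 by 4×17 → 26×17, cost 26·4·17 = 1768; cumulative 3944. Total 3944.
Order ((T₁T₂)T₃): (T₁T₂): 26×4 by 4×32 → 26×32, cost 26·4·32 = 3328; ((T₁T₂)T₃): 26×32 by 32×17 → 26×17, cost 26·32·17 = 14144; cumulative 17472. Total 17472.
Minimum: 3944.

3944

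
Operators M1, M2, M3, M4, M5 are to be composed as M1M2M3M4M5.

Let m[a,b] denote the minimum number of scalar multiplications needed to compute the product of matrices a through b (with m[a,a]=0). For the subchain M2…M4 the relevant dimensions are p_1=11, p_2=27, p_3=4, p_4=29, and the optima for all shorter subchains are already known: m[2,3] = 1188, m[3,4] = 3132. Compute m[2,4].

2464

m[2,4] = min over k∈[2,3] of m[2,k]+m[k+1,4]+p_{1}·p_k·p_{4}.
k=2: 0 + 3132 + 11·27·29 = 11745; k=3: 1188 + 0 + 11·4·29 = 2464.
Minimum: 2464 at k=3.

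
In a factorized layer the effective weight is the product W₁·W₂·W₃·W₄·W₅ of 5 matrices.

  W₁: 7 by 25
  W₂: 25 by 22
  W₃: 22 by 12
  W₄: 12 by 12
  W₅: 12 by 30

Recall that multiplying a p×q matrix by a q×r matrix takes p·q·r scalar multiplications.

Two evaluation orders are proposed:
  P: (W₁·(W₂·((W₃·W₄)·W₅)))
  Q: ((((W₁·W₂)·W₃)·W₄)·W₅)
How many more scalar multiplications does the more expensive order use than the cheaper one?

23612

Order P = (W₁·(W₂·((W₃·W₄)·W₅))): (W₃·W₄): 22×12 by 12×12 → 22×12, cost 22·12·12 = 3168; ((W₃·W₄)·W₅): 22×12 by 12×30 → 22×30, cost 22·12·30 = 7920; cumulative 11088; (W₂·((W₃·W₄)·W₅)): 25×22 by 22×30 → 25×30, cost 25·22·30 = 16500; cumulative 27588; (W₁·(W₂·((W₃·W₄)·W₅))): 7×25 by 25×30 → 7×30, cost 7·25·30 = 5250; cumulative 32838. Total 32838.
Order Q = ((((W₁·W₂)·W₃)·W₄)·W₅): (W₁·W₂): 7×25 by 25×22 → 7×22, cost 7·25·22 = 3850; ((W₁·W₂)·W₃): 7×22 by 22×12 → 7×12, cost 7·22·12 = 1848; cumulative 5698; (((W₁·W₂)·W₃)·W₄): 7×12 by 12×12 → 7×12, cost 7·12·12 = 1008; cumulative 6706; ((((W₁·W₂)·W₃)·W₄)·W₅): 7×12 by 12×30 → 7×30, cost 7·12·30 = 2520; cumulative 9226. Total 9226.
Difference: |32838 − 9226| = 23612.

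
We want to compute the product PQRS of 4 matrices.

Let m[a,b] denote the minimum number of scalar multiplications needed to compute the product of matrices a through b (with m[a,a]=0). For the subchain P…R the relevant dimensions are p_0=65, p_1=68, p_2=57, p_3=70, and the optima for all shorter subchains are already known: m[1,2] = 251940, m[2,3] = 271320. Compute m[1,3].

511290

m[1,3] = min over k∈[1,2] of m[1,k]+m[k+1,3]+p_{0}·p_k·p_{3}.
k=1: 0 + 271320 + 65·68·70 = 580720; k=2: 251940 + 0 + 65·57·70 = 511290.
Minimum: 511290 at k=2.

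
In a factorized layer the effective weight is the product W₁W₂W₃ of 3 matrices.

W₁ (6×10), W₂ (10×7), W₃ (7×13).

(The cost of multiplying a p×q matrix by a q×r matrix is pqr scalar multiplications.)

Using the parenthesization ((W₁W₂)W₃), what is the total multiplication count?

(W₁W₂): 6×10 by 10×7 → 6×7, cost 6·10·7 = 420
((W₁W₂)W₃): 6×7 by 7×13 → 6×13, cost 6·7·13 = 546; cumulative 966
Total: 966 scalar multiplications.

966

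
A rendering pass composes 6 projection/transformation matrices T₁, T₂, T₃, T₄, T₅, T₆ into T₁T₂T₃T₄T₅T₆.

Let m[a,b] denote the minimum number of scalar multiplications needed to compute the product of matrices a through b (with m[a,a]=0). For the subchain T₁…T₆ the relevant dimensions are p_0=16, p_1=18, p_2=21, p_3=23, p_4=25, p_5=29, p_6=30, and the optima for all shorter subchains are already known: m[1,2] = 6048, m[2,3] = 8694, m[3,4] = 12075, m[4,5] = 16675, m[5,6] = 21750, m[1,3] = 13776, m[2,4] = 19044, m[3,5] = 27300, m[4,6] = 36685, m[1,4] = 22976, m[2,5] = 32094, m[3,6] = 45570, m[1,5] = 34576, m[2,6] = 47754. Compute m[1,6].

m[1,6] = min over k∈[1,5] of m[1,k]+m[k+1,6]+p_{0}·p_k·p_{6}.
k=1: 0 + 47754 + 16·18·30 = 56394; k=2: 6048 + 45570 + 16·21·30 = 61698; k=3: 13776 + 36685 + 16·23·30 = 61501; k=4: 22976 + 21750 + 16·25·30 = 56726; k=5: 34576 + 0 + 16·29·30 = 48496.
Minimum: 48496 at k=5.

48496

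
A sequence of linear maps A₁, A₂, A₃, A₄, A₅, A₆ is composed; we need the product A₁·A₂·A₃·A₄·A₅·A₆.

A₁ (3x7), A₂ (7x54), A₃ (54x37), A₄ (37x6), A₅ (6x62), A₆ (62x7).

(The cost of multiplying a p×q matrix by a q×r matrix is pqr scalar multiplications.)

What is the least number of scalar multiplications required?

Adjacent pairs: A₁A₂ = 3·7·54 = 1134; A₂A₃ = 7·54·37 = 13986; A₃A₄ = 54·37·6 = 11988; A₄A₅ = 37·6·62 = 13764; A₅A₆ = 6·62·7 = 2604.
Length 3: A₁..A₃: k=1: 0+13986+3·7·37=14763; k=2: 1134+0+3·54·37=7128 → min 7128 | A₂..A₄: k=2: 0+11988+7·54·6=14256; k=3: 13986+0+7·37·6=15540 → min 14256 | A₃..A₅: k=3: 0+13764+54·37·62=137640; k=4: 11988+0+54·6·62=32076 → min 32076 | A₄..A₆: k=4: 0+2604+37·6·7=4158; k=5: 13764+0+37·62·7=29822 → min 4158.
Length 4: A₁..A₄: k=1: 0+14256+3·7·6=14382; k=2: 1134+11988+3·54·6=14094; k=3: 7128+0+3·37·6=7794 → min 7794 | A₂..A₅: k=2: 0+32076+7·54·62=55512; k=3: 13986+13764+7·37·62=43808; k=4: 14256+0+7·6·62=16860 → min 16860 | A₃..A₆: k=3: 0+4158+54·37·7=18144; k=4: 11988+2604+54·6·7=16860; k=5: 32076+0+54·62·7=55512 → min 16860.
Length 5: A₁..A₅: k=1: 0+16860+3·7·62=18162; k=2: 1134+32076+3·54·62=43254; k=3: 7128+13764+3·37·62=27774; k=4: 7794+0+3·6·62=8910 → min 8910 | A₂..A₆: k=2: 0+16860+7·54·7=19506; k=3: 13986+4158+7·37·7=19957; k=4: 14256+2604+7·6·7=17154; k=5: 16860+0+7·62·7=19898 → min 17154.
Length 6: A₁..A₆: k=1: 0+17154+3·7·7=17301; k=2: 1134+16860+3·54·7=19128; k=3: 7128+4158+3·37·7=12063; k=4: 7794+2604+3·6·7=10524; k=5: 8910+0+3·62·7=10212 → min 10212.
Optimal order: (((((A₁·A₂)·A₃)·A₄)·A₅)·A₆) with cost 10212.

10212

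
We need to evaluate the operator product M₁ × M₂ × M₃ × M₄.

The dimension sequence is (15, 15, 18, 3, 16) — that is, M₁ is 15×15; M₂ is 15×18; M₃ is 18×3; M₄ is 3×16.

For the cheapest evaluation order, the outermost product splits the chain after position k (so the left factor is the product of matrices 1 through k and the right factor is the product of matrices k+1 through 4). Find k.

Adjacent pairs: M₁M₂ = 15·15·18 = 4050; M₂M₃ = 15·18·3 = 810; M₃M₄ = 18·3·16 = 864.
Length 3: M₁..M₃: k=1: 0+810+15·15·3=1485; k=2: 4050+0+15·18·3=4860 → min 1485 | M₂..M₄: k=2: 0+864+15·18·16=5184; k=3: 810+0+15·3·16=1530 → min 1530.
Top-level splits: k=1: (M₁..M₁)·(M₂..M₄) → 0+1530+15·15·16 = 5130; k=2: (M₁..M₂)·(M₃..M₄) → 4050+864+15·18·16 = 9234; k=3: (M₁..M₃)·(M₄..M₄) → 1485+0+15·3·16 = 2205.
Best split is after M₃, i.e. k = 3.

3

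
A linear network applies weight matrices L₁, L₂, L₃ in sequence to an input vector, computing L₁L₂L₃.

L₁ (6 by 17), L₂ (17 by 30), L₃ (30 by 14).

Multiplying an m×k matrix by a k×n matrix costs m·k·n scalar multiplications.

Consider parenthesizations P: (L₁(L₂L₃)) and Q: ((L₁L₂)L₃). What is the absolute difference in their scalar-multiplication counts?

2988

Order P = (L₁(L₂L₃)): (L₂L₃): 17×30 by 30×14 → 17×14, cost 17·30·14 = 7140; (L₁(L₂L₃)): 6×17 by 17×14 → 6×14, cost 6·17·14 = 1428; cumulative 8568. Total 8568.
Order Q = ((L₁L₂)L₃): (L₁L₂): 6×17 by 17×30 → 6×30, cost 6·17·30 = 3060; ((L₁L₂)L₃): 6×30 by 30×14 → 6×14, cost 6·30·14 = 2520; cumulative 5580. Total 5580.
Difference: |8568 − 5580| = 2988.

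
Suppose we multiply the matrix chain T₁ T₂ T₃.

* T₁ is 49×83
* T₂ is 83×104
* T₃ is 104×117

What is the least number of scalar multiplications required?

1019200

Order (T₁ (T₂ T₃)): (T₂ T₃): 83×104 by 104×117 → 83×117, cost 83·104·117 = 1009944; (T₁ (T₂ T₃)): 49×83 by 83×117 → 49×117, cost 49·83·117 = 475839; cumulative 1485783. Total 1485783.
Order ((T₁ T₂) T₃): (T₁ T₂): 49×83 by 83×104 → 49×104, cost 49·83·104 = 422968; ((T₁ T₂) T₃): 49×104 by 104×117 → 49×117, cost 49·104·117 = 596232; cumulative 1019200. Total 1019200.
Minimum: 1019200.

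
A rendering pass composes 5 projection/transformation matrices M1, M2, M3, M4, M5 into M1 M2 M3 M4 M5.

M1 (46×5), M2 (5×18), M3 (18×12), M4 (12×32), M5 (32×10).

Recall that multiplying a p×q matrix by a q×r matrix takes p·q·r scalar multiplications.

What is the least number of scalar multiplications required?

6900

Adjacent pairs: M1M2 = 46·5·18 = 4140; M2M3 = 5·18·12 = 1080; M3M4 = 18·12·32 = 6912; M4M5 = 12·32·10 = 3840.
Length 3: M1..M3: k=1: 0+1080+46·5·12=3840; k=2: 4140+0+46·18·12=14076 → min 3840 | M2..M4: k=2: 0+6912+5·18·32=9792; k=3: 1080+0+5·12·32=3000 → min 3000 | M3..M5: k=3: 0+3840+18·12·10=6000; k=4: 6912+0+18·32·10=12672 → min 6000.
Length 4: M1..M4: k=1: 0+3000+46·5·32=10360; k=2: 4140+6912+46·18·32=37548; k=3: 3840+0+46·12·32=21504 → min 10360 | M2..M5: k=2: 0+6000+5·18·10=6900; k=3: 1080+3840+5·12·10=5520; k=4: 3000+0+5·32·10=4600 → min 4600.
Length 5: M1..M5: k=1: 0+4600+46·5·10=6900; k=2: 4140+6000+46·18·10=18420; k=3: 3840+3840+46·12·10=13200; k=4: 10360+0+46·32·10=25080 → min 6900.
Optimal order: (M1 (((M2 M3) M4) M5)) with cost 6900.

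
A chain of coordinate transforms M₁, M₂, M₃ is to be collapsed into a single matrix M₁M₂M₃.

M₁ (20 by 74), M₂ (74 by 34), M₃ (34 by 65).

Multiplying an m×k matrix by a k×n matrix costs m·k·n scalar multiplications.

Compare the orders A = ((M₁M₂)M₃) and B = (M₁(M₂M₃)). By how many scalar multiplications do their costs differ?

Order A = ((M₁M₂)M₃): (M₁M₂): 20×74 by 74×34 → 20×34, cost 20·74·34 = 50320; ((M₁M₂)M₃): 20×34 by 34×65 → 20×65, cost 20·34·65 = 44200; cumulative 94520. Total 94520.
Order B = (M₁(M₂M₃)): (M₂M₃): 74×34 by 34×65 → 74×65, cost 74·34·65 = 163540; (M₁(M₂M₃)): 20×74 by 74×65 → 20×65, cost 20·74·65 = 96200; cumulative 259740. Total 259740.
Difference: |94520 − 259740| = 165220.

165220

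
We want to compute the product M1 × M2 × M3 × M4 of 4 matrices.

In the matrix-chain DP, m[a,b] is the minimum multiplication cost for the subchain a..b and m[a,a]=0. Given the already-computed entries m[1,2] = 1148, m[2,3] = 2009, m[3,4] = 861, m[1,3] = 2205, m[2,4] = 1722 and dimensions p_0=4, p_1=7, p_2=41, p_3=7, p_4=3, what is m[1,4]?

1806

m[1,4] = min over k∈[1,3] of m[1,k]+m[k+1,4]+p_{0}·p_k·p_{4}.
k=1: 0 + 1722 + 4·7·3 = 1806; k=2: 1148 + 861 + 4·41·3 = 2501; k=3: 2205 + 0 + 4·7·3 = 2289.
Minimum: 1806 at k=1.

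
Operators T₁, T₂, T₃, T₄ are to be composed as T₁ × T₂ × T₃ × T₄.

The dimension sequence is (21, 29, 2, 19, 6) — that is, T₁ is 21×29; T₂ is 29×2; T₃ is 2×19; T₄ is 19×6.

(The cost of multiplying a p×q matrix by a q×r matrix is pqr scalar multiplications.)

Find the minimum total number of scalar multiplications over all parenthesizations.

Adjacent pairs: T₁T₂ = 21·29·2 = 1218; T₂T₃ = 29·2·19 = 1102; T₃T₄ = 2·19·6 = 228.
Length 3: T₁..T₃: k=1: 0+1102+21·29·19=12673; k=2: 1218+0+21·2·19=2016 → min 2016 | T₂..T₄: k=2: 0+228+29·2·6=576; k=3: 1102+0+29·19·6=4408 → min 576.
Length 4: T₁..T₄: k=1: 0+576+21·29·6=4230; k=2: 1218+228+21·2·6=1698; k=3: 2016+0+21·19·6=4410 → min 1698.
Optimal order: ((T₁ × T₂) × (T₃ × T₄)) with cost 1698.

1698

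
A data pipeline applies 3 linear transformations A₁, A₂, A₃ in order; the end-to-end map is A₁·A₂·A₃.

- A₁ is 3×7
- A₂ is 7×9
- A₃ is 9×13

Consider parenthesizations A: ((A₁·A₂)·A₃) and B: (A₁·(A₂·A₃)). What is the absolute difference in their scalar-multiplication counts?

Order A = ((A₁·A₂)·A₃): (A₁·A₂): 3×7 by 7×9 → 3×9, cost 3·7·9 = 189; ((A₁·A₂)·A₃): 3×9 by 9×13 → 3×13, cost 3·9·13 = 351; cumulative 540. Total 540.
Order B = (A₁·(A₂·A₃)): (A₂·A₃): 7×9 by 9×13 → 7×13, cost 7·9·13 = 819; (A₁·(A₂·A₃)): 3×7 by 7×13 → 3×13, cost 3·7·13 = 273; cumulative 1092. Total 1092.
Difference: |540 − 1092| = 552.

552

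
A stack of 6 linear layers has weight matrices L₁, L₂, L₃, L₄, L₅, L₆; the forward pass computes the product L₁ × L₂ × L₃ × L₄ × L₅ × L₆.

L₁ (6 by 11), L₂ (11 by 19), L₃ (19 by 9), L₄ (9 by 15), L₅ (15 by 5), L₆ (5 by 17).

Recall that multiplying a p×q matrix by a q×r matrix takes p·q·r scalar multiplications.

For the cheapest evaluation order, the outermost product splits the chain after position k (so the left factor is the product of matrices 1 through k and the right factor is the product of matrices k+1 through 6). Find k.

Adjacent pairs: L₁L₂ = 6·11·19 = 1254; L₂L₃ = 11·19·9 = 1881; L₃L₄ = 19·9·15 = 2565; L₄L₅ = 9·15·5 = 675; L₅L₆ = 15·5·17 = 1275.
Length 3: L₁..L₃: k=1: 0+1881+6·11·9=2475; k=2: 1254+0+6·19·9=2280 → min 2280 | L₂..L₄: k=2: 0+2565+11·19·15=5700; k=3: 1881+0+11·9·15=3366 → min 3366 | L₃..L₅: k=3: 0+675+19·9·5=1530; k=4: 2565+0+19·15·5=3990 → min 1530 | L₄..L₆: k=4: 0+1275+9·15·17=3570; k=5: 675+0+9·5·17=1440 → min 1440.
Length 4: L₁..L₄: k=1: 0+3366+6·11·15=4356; k=2: 1254+2565+6·19·15=5529; k=3: 2280+0+6·9·15=3090 → min 3090 | L₂..L₅: k=2: 0+1530+11·19·5=2575; k=3: 1881+675+11·9·5=3051; k=4: 3366+0+11·15·5=4191 → min 2575 | L₃..L₆: k=3: 0+1440+19·9·17=4347; k=4: 2565+1275+19·15·17=8685; k=5: 1530+0+19·5·17=3145 → min 3145.
Length 5: L₁..L₅: k=1: 0+2575+6·11·5=2905; k=2: 1254+1530+6·19·5=3354; k=3: 2280+675+6·9·5=3225; k=4: 3090+0+6·15·5=3540 → min 2905 | L₂..L₆: k=2: 0+3145+11·19·17=6698; k=3: 1881+1440+11·9·17=5004; k=4: 3366+1275+11·15·17=7446; k=5: 2575+0+11·5·17=3510 → min 3510.
Top-level splits: k=1: (L₁..L₁)·(L₂..L₆) → 0+3510+6·11·17 = 4632; k=2: (L₁..L₂)·(L₃..L₆) → 1254+3145+6·19·17 = 6337; k=3: (L₁..L₃)·(L₄..L₆) → 2280+1440+6·9·17 = 4638; k=4: (L₁..L₄)·(L₅..L₆) → 3090+1275+6·15·17 = 5895; k=5: (L₁..L₅)·(L₆..L₆) → 2905+0+6·5·17 = 3415.
Best split is after L₅, i.e. k = 5.

5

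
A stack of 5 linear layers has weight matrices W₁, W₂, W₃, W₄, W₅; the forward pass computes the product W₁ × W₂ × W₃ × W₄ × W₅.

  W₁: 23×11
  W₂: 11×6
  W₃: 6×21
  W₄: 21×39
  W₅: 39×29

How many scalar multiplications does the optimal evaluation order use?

Adjacent pairs: W₁W₂ = 23·11·6 = 1518; W₂W₃ = 11·6·21 = 1386; W₃W₄ = 6·21·39 = 4914; W₄W₅ = 21·39·29 = 23751.
Length 3: W₁..W₃: k=1: 0+1386+23·11·21=6699; k=2: 1518+0+23·6·21=4416 → min 4416 | W₂..W₄: k=2: 0+4914+11·6·39=7488; k=3: 1386+0+11·21·39=10395 → min 7488 | W₃..W₅: k=3: 0+23751+6·21·29=27405; k=4: 4914+0+6·39·29=11700 → min 11700.
Length 4: W₁..W₄: k=1: 0+7488+23·11·39=17355; k=2: 1518+4914+23·6·39=11814; k=3: 4416+0+23·21·39=23253 → min 11814 | W₂..W₅: k=2: 0+11700+11·6·29=13614; k=3: 1386+23751+11·21·29=31836; k=4: 7488+0+11·39·29=19929 → min 13614.
Length 5: W₁..W₅: k=1: 0+13614+23·11·29=20951; k=2: 1518+11700+23·6·29=17220; k=3: 4416+23751+23·21·29=42174; k=4: 11814+0+23·39·29=37827 → min 17220.
Optimal order: ((W₁ × W₂) × ((W₃ × W₄) × W₅)) with cost 17220.

17220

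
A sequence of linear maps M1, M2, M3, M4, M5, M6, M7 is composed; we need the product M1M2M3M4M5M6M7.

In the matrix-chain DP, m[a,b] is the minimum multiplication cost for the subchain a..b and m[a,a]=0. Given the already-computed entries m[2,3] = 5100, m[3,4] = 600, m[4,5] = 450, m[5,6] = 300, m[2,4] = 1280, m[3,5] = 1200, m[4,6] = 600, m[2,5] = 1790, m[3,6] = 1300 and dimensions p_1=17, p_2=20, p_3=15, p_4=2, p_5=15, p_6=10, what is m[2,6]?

m[2,6] = min over k∈[2,5] of m[2,k]+m[k+1,6]+p_{1}·p_k·p_{6}.
k=2: 0 + 1300 + 17·20·10 = 4700; k=3: 5100 + 600 + 17·15·10 = 8250; k=4: 1280 + 300 + 17·2·10 = 1920; k=5: 1790 + 0 + 17·15·10 = 4340.
Minimum: 1920 at k=4.

1920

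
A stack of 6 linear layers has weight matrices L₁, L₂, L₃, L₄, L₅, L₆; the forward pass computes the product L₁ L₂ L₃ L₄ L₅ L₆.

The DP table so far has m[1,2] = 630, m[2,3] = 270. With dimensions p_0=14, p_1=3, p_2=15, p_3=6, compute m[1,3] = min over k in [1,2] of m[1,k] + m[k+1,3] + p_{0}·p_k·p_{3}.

m[1,3] = min over k∈[1,2] of m[1,k]+m[k+1,3]+p_{0}·p_k·p_{3}.
k=1: 0 + 270 + 14·3·6 = 522; k=2: 630 + 0 + 14·15·6 = 1890.
Minimum: 522 at k=1.

522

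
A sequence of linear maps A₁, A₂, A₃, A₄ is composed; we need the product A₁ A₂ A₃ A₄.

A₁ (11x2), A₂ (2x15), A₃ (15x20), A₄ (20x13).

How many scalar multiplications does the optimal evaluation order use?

Adjacent pairs: A₁A₂ = 11·2·15 = 330; A₂A₃ = 2·15·20 = 600; A₃A₄ = 15·20·13 = 3900.
Length 3: A₁..A₃: k=1: 0+600+11·2·20=1040; k=2: 330+0+11·15·20=3630 → min 1040 | A₂..A₄: k=2: 0+3900+2·15·13=4290; k=3: 600+0+2·20·13=1120 → min 1120.
Length 4: A₁..A₄: k=1: 0+1120+11·2·13=1406; k=2: 330+3900+11·15·13=6375; k=3: 1040+0+11·20·13=3900 → min 1406.
Optimal order: (A₁ ((A₂ A₃) A₄)) with cost 1406.

1406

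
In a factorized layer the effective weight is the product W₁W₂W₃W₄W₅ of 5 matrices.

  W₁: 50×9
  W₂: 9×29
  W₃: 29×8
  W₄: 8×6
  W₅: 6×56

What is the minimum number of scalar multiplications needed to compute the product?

22020

Adjacent pairs: W₁W₂ = 50·9·29 = 13050; W₂W₃ = 9·29·8 = 2088; W₃W₄ = 29·8·6 = 1392; W₄W₅ = 8·6·56 = 2688.
Length 3: W₁..W₃: k=1: 0+2088+50·9·8=5688; k=2: 13050+0+50·29·8=24650 → min 5688 | W₂..W₄: k=2: 0+1392+9·29·6=2958; k=3: 2088+0+9·8·6=2520 → min 2520 | W₃..W₅: k=3: 0+2688+29·8·56=15680; k=4: 1392+0+29·6·56=11136 → min 11136.
Length 4: W₁..W₄: k=1: 0+2520+50·9·6=5220; k=2: 13050+1392+50·29·6=23142; k=3: 5688+0+50·8·6=8088 → min 5220 | W₂..W₅: k=2: 0+11136+9·29·56=25752; k=3: 2088+2688+9·8·56=8808; k=4: 2520+0+9·6·56=5544 → min 5544.
Length 5: W₁..W₅: k=1: 0+5544+50·9·56=30744; k=2: 13050+11136+50·29·56=105386; k=3: 5688+2688+50·8·56=30776; k=4: 5220+0+50·6·56=22020 → min 22020.
Optimal order: ((W₁((W₂W₃)W₄))W₅) with cost 22020.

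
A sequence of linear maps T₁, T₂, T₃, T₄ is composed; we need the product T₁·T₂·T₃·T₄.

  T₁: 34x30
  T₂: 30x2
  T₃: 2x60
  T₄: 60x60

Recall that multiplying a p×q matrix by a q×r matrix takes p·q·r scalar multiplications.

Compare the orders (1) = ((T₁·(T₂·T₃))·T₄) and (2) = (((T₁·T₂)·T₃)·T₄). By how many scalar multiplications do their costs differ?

58680

Order (1) = ((T₁·(T₂·T₃))·T₄): (T₂·T₃): 30×2 by 2×60 → 30×60, cost 30·2·60 = 3600; (T₁·(T₂·T₃)): 34×30 by 30×60 → 34×60, cost 34·30·60 = 61200; cumulative 64800; ((T₁·(T₂·T₃))·T₄): 34×60 by 60×60 → 34×60, cost 34·60·60 = 122400; cumulative 187200. Total 187200.
Order (2) = (((T₁·T₂)·T₃)·T₄): (T₁·T₂): 34×30 by 30×2 → 34×2, cost 34·30·2 = 2040; ((T₁·T₂)·T₃): 34×2 by 2×60 → 34×60, cost 34·2·60 = 4080; cumulative 6120; (((T₁·T₂)·T₃)·T₄): 34×60 by 60×60 → 34×60, cost 34·60·60 = 122400; cumulative 128520. Total 128520.
Difference: |187200 − 128520| = 58680.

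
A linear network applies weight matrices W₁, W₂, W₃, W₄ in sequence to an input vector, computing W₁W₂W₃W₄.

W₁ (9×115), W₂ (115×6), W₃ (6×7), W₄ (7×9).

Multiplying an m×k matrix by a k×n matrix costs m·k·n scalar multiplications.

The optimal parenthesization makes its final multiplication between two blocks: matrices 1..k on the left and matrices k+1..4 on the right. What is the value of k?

Adjacent pairs: W₁W₂ = 9·115·6 = 6210; W₂W₃ = 115·6·7 = 4830; W₃W₄ = 6·7·9 = 378.
Length 3: W₁..W₃: k=1: 0+4830+9·115·7=12075; k=2: 6210+0+9·6·7=6588 → min 6588 | W₂..W₄: k=2: 0+378+115·6·9=6588; k=3: 4830+0+115·7·9=12075 → min 6588.
Top-level splits: k=1: (W₁..W₁)·(W₂..W₄) → 0+6588+9·115·9 = 15903; k=2: (W₁..W₂)·(W₃..W₄) → 6210+378+9·6·9 = 7074; k=3: (W₁..W₃)·(W₄..W₄) → 6588+0+9·7·9 = 7155.
Best split is after W₂, i.e. k = 2.

2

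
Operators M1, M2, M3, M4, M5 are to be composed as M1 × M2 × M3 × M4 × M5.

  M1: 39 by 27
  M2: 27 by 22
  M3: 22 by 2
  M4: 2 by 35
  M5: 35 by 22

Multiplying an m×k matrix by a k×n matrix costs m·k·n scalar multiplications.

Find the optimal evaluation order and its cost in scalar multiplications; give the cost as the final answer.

6550

Adjacent pairs: M1M2 = 39·27·22 = 23166; M2M3 = 27·22·2 = 1188; M3M4 = 22·2·35 = 1540; M4M5 = 2·35·22 = 1540.
Length 3: M1..M3: k=1: 0+1188+39·27·2=3294; k=2: 23166+0+39·22·2=24882 → min 3294 | M2..M4: k=2: 0+1540+27·22·35=22330; k=3: 1188+0+27·2·35=3078 → min 3078 | M3..M5: k=3: 0+1540+22·2·22=2508; k=4: 1540+0+22·35·22=18480 → min 2508.
Length 4: M1..M4: k=1: 0+3078+39·27·35=39933; k=2: 23166+1540+39·22·35=54736; k=3: 3294+0+39·2·35=6024 → min 6024 | M2..M5: k=2: 0+2508+27·22·22=15576; k=3: 1188+1540+27·2·22=3916; k=4: 3078+0+27·35·22=23868 → min 3916.
Length 5: M1..M5: k=1: 0+3916+39·27·22=27082; k=2: 23166+2508+39·22·22=44550; k=3: 3294+1540+39·2·22=6550; k=4: 6024+0+39·35·22=36054 → min 6550.
Optimal parenthesization: ((M1 × (M2 × M3)) × (M4 × M5)) with cost 6550.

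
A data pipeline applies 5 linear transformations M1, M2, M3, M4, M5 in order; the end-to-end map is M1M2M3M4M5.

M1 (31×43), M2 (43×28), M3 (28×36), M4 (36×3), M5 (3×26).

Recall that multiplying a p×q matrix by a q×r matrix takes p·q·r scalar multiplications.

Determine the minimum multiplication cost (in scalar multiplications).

Adjacent pairs: M1M2 = 31·43·28 = 37324; M2M3 = 43·28·36 = 43344; M3M4 = 28·36·3 = 3024; M4M5 = 36·3·26 = 2808.
Length 3: M1..M3: k=1: 0+43344+31·43·36=91332; k=2: 37324+0+31·28·36=68572 → min 68572 | M2..M4: k=2: 0+3024+43·28·3=6636; k=3: 43344+0+43·36·3=47988 → min 6636 | M3..M5: k=3: 0+2808+28·36·26=29016; k=4: 3024+0+28·3·26=5208 → min 5208.
Length 4: M1..M4: k=1: 0+6636+31·43·3=10635; k=2: 37324+3024+31·28·3=42952; k=3: 68572+0+31·36·3=71920 → min 10635 | M2..M5: k=2: 0+5208+43·28·26=36512; k=3: 43344+2808+43·36·26=86400; k=4: 6636+0+43·3·26=9990 → min 9990.
Length 5: M1..M5: k=1: 0+9990+31·43·26=44648; k=2: 37324+5208+31·28·26=65100; k=3: 68572+2808+31·36·26=100396; k=4: 10635+0+31·3·26=13053 → min 13053.
Optimal order: ((M1(M2(M3M4)))M5) with cost 13053.

13053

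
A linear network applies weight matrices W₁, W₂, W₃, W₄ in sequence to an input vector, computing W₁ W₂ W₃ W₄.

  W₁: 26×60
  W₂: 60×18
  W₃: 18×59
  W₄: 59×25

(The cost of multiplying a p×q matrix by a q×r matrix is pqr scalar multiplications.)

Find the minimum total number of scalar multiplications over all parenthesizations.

66330

Adjacent pairs: W₁W₂ = 26·60·18 = 28080; W₂W₃ = 60·18·59 = 63720; W₃W₄ = 18·59·25 = 26550.
Length 3: W₁..W₃: k=1: 0+63720+26·60·59=155760; k=2: 28080+0+26·18·59=55692 → min 55692 | W₂..W₄: k=2: 0+26550+60·18·25=53550; k=3: 63720+0+60·59·25=152220 → min 53550.
Length 4: W₁..W₄: k=1: 0+53550+26·60·25=92550; k=2: 28080+26550+26·18·25=66330; k=3: 55692+0+26·59·25=94042 → min 66330.
Optimal order: ((W₁ W₂) (W₃ W₄)) with cost 66330.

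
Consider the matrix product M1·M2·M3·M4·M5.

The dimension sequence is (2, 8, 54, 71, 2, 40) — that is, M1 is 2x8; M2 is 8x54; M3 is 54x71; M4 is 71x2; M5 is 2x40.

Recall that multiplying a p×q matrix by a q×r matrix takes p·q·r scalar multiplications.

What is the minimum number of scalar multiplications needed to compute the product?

Adjacent pairs: M1M2 = 2·8·54 = 864; M2M3 = 8·54·71 = 30672; M3M4 = 54·71·2 = 7668; M4M5 = 71·2·40 = 5680.
Length 3: M1..M3: k=1: 0+30672+2·8·71=31808; k=2: 864+0+2·54·71=8532 → min 8532 | M2..M4: k=2: 0+7668+8·54·2=8532; k=3: 30672+0+8·71·2=31808 → min 8532 | M3..M5: k=3: 0+5680+54·71·40=159040; k=4: 7668+0+54·2·40=11988 → min 11988.
Length 4: M1..M4: k=1: 0+8532+2·8·2=8564; k=2: 864+7668+2·54·2=8748; k=3: 8532+0+2·71·2=8816 → min 8564 | M2..M5: k=2: 0+11988+8·54·40=29268; k=3: 30672+5680+8·71·40=59072; k=4: 8532+0+8·2·40=9172 → min 9172.
Length 5: M1..M5: k=1: 0+9172+2·8·40=9812; k=2: 864+11988+2·54·40=17172; k=3: 8532+5680+2·71·40=19892; k=4: 8564+0+2·2·40=8724 → min 8724.
Optimal order: ((M1·(M2·(M3·M4)))·M5) with cost 8724.

8724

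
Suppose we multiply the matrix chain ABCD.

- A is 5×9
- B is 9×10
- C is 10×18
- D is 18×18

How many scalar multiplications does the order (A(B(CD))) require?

(CD): 10×18 by 18×18 → 10×18, cost 10·18·18 = 3240
(B(CD)): 9×10 by 10×18 → 9×18, cost 9·10·18 = 1620; cumulative 4860
(A(B(CD))): 5×9 by 9×18 → 5×18, cost 5·9·18 = 810; cumulative 5670
Total: 5670 scalar multiplications.

5670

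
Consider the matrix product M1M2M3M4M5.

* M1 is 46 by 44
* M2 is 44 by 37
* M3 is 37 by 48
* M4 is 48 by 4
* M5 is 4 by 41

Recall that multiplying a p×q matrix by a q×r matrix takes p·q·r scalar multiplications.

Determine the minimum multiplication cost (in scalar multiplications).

29256

Adjacent pairs: M1M2 = 46·44·37 = 74888; M2M3 = 44·37·48 = 78144; M3M4 = 37·48·4 = 7104; M4M5 = 48·4·41 = 7872.
Length 3: M1..M3: k=1: 0+78144+46·44·48=175296; k=2: 74888+0+46·37·48=156584 → min 156584 | M2..M4: k=2: 0+7104+44·37·4=13616; k=3: 78144+0+44·48·4=86592 → min 13616 | M3..M5: k=3: 0+7872+37·48·41=80688; k=4: 7104+0+37·4·41=13172 → min 13172.
Length 4: M1..M4: k=1: 0+13616+46·44·4=21712; k=2: 74888+7104+46·37·4=88800; k=3: 156584+0+46·48·4=165416 → min 21712 | M2..M5: k=2: 0+13172+44·37·41=79920; k=3: 78144+7872+44·48·41=172608; k=4: 13616+0+44·4·41=20832 → min 20832.
Length 5: M1..M5: k=1: 0+20832+46·44·41=103816; k=2: 74888+13172+46·37·41=157842; k=3: 156584+7872+46·48·41=254984; k=4: 21712+0+46·4·41=29256 → min 29256.
Optimal order: ((M1(M2(M3M4)))M5) with cost 29256.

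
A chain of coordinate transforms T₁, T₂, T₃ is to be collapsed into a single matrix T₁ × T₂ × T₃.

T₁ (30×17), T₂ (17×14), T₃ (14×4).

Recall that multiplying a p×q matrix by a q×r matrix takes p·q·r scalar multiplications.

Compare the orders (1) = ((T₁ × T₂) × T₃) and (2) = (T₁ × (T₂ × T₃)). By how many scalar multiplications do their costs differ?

Order (1) = ((T₁ × T₂) × T₃): (T₁ × T₂): 30×17 by 17×14 → 30×14, cost 30·17·14 = 7140; ((T₁ × T₂) × T₃): 30×14 by 14×4 → 30×4, cost 30·14·4 = 1680; cumulative 8820. Total 8820.
Order (2) = (T₁ × (T₂ × T₃)): (T₂ × T₃): 17×14 by 14×4 → 17×4, cost 17·14·4 = 952; (T₁ × (T₂ × T₃)): 30×17 by 17×4 → 30×4, cost 30·17·4 = 2040; cumulative 2992. Total 2992.
Difference: |8820 − 2992| = 5828.

5828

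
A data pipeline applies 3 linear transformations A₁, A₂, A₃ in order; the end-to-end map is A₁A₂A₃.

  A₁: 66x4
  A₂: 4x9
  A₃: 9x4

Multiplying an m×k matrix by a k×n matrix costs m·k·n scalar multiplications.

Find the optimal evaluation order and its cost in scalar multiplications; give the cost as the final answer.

(A₁(A₂A₃)): cost 1200.
((A₁A₂)A₃): cost 4752.
Optimal: (A₁(A₂A₃)) with cost 1200.

1200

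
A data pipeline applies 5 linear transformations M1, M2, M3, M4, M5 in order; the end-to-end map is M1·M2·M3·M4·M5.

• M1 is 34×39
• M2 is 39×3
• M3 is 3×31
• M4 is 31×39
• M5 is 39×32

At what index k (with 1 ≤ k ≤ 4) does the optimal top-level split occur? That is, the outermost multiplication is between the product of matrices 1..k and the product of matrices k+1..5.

Adjacent pairs: M1M2 = 34·39·3 = 3978; M2M3 = 39·3·31 = 3627; M3M4 = 3·31·39 = 3627; M4M5 = 31·39·32 = 38688.
Length 3: M1..M3: k=1: 0+3627+34·39·31=44733; k=2: 3978+0+34·3·31=7140 → min 7140 | M2..M4: k=2: 0+3627+39·3·39=8190; k=3: 3627+0+39·31·39=50778 → min 8190 | M3..M5: k=3: 0+38688+3·31·32=41664; k=4: 3627+0+3·39·32=7371 → min 7371.
Length 4: M1..M4: k=1: 0+8190+34·39·39=59904; k=2: 3978+3627+34·3·39=11583; k=3: 7140+0+34·31·39=48246 → min 11583 | M2..M5: k=2: 0+7371+39·3·32=11115; k=3: 3627+38688+39·31·32=81003; k=4: 8190+0+39·39·32=56862 → min 11115.
Top-level splits: k=1: (M1..M1)·(M2..M5) → 0+11115+34·39·32 = 53547; k=2: (M1..M2)·(M3..M5) → 3978+7371+34·3·32 = 14613; k=3: (M1..M3)·(M4..M5) → 7140+38688+34·31·32 = 79556; k=4: (M1..M4)·(M5..M5) → 11583+0+34·39·32 = 54015.
Best split is after M2, i.e. k = 2.

2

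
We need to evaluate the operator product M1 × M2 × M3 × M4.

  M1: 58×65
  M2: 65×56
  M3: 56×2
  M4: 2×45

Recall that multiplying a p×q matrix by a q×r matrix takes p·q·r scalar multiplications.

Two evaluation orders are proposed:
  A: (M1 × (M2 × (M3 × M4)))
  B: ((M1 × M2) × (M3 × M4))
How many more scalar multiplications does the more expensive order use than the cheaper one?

23830

Order A = (M1 × (M2 × (M3 × M4))): (M3 × M4): 56×2 by 2×45 → 56×45, cost 56·2·45 = 5040; (M2 × (M3 × M4)): 65×56 by 56×45 → 65×45, cost 65·56·45 = 163800; cumulative 168840; (M1 × (M2 × (M3 × M4))): 58×65 by 65×45 → 58×45, cost 58·65·45 = 169650; cumulative 338490. Total 338490.
Order B = ((M1 × M2) × (M3 × M4)): (M1 × M2): 58×65 by 65×56 → 58×56, cost 58·65·56 = 211120; (M3 × M4): 56×2 by 2×45 → 56×45, cost 56·2·45 = 5040; ((M1 × M2) × (M3 × M4)): 58×56 by 56×45 → 58×45, cost 58·56·45 = 146160; cumulative 362320. Total 362320.
Difference: |338490 − 362320| = 23830.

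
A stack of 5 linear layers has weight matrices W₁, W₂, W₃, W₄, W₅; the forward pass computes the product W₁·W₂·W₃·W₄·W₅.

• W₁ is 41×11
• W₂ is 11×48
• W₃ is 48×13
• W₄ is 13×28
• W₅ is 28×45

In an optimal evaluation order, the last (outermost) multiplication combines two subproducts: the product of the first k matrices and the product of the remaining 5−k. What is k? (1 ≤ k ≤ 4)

1

Adjacent pairs: W₁W₂ = 41·11·48 = 21648; W₂W₃ = 11·48·13 = 6864; W₃W₄ = 48·13·28 = 17472; W₄W₅ = 13·28·45 = 16380.
Length 3: W₁..W₃: k=1: 0+6864+41·11·13=12727; k=2: 21648+0+41·48·13=47232 → min 12727 | W₂..W₄: k=2: 0+17472+11·48·28=32256; k=3: 6864+0+11·13·28=10868 → min 10868 | W₃..W₅: k=3: 0+16380+48·13·45=44460; k=4: 17472+0+48·28·45=77952 → min 44460.
Length 4: W₁..W₄: k=1: 0+10868+41·11·28=23496; k=2: 21648+17472+41·48·28=94224; k=3: 12727+0+41·13·28=27651 → min 23496 | W₂..W₅: k=2: 0+44460+11·48·45=68220; k=3: 6864+16380+11·13·45=29679; k=4: 10868+0+11·28·45=24728 → min 24728.
Top-level splits: k=1: (W₁..W₁)·(W₂..W₅) → 0+24728+41·11·45 = 45023; k=2: (W₁..W₂)·(W₃..W₅) → 21648+44460+41·48·45 = 154668; k=3: (W₁..W₃)·(W₄..W₅) → 12727+16380+41·13·45 = 53092; k=4: (W₁..W₄)·(W₅..W₅) → 23496+0+41·28·45 = 75156.
Best split is after W₁, i.e. k = 1.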